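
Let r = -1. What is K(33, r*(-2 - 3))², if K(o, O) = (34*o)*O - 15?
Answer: 31304025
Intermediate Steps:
K(o, O) = -15 + 34*O*o (K(o, O) = 34*O*o - 15 = -15 + 34*O*o)
K(33, r*(-2 - 3))² = (-15 + 34*(-(-2 - 3))*33)² = (-15 + 34*(-1*(-5))*33)² = (-15 + 34*5*33)² = (-15 + 5610)² = 5595² = 31304025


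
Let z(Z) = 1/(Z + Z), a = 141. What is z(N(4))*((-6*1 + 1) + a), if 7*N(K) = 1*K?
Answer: 119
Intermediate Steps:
N(K) = K/7 (N(K) = (1*K)/7 = K/7)
z(Z) = 1/(2*Z)
z(N(4))*((-6*1 + 1) + a) = (1/(2*(((⅐)*4))))*((-6*1 + 1) + 141) = (1/(2*(4/7)))*((-6 + 1) + 141) = ((½)*(7/4))*(-5 + 141) = (7/8)*136 = 119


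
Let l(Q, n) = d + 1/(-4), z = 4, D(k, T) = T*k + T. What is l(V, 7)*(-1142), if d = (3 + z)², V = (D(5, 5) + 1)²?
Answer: -111345/2 ≈ -55673.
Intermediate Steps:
D(k, T) = T + T*k
V = 961 (V = (5*(1 + 5) + 1)² = (5*6 + 1)² = (30 + 1)² = 31² = 961)
d = 49 (d = (3 + 4)² = 7² = 49)
l(Q, n) = 195/4 (l(Q, n) = 49 + 1/(-4) = 49 + 1*(-¼) = 49 - ¼ = 195/4)
l(V, 7)*(-1142) = (195/4)*(-1142) = -111345/2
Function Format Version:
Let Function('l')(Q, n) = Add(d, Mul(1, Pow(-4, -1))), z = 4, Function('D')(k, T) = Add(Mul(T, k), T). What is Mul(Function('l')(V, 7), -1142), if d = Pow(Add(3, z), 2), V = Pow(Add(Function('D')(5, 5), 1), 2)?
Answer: Rational(-111345, 2) ≈ -55673.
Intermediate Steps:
Function('D')(k, T) = Add(T, Mul(T, k))
V = 961 (V = Pow(Add(Mul(5, Add(1, 5)), 1), 2) = Pow(Add(Mul(5, 6), 1), 2) = Pow(Add(30, 1), 2) = Pow(31, 2) = 961)
d = 49 (d = Pow(Add(3, 4), 2) = Pow(7, 2) = 49)
Function('l')(Q, n) = Rational(195, 4) (Function('l')(Q, n) = Add(49, Mul(1, Pow(-4, -1))) = Add(49, Mul(1, Rational(-1, 4))) = Add(49, Rational(-1, 4)) = Rational(195, 4))
Mul(Function('l')(V, 7), -1142) = Mul(Rational(195, 4), -1142) = Rational(-111345, 2)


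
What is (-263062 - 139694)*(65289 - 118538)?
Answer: 21446354244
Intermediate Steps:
(-263062 - 139694)*(65289 - 118538) = -402756*(-53249) = 21446354244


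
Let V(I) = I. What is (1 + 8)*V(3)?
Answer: 27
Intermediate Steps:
(1 + 8)*V(3) = (1 + 8)*3 = 9*3 = 27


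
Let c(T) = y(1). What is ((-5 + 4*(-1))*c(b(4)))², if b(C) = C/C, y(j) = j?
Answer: 81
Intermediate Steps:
b(C) = 1
c(T) = 1
((-5 + 4*(-1))*c(b(4)))² = ((-5 + 4*(-1))*1)² = ((-5 - 4)*1)² = (-9*1)² = (-9)² = 81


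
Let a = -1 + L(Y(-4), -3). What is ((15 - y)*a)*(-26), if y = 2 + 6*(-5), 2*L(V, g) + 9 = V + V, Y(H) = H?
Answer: 10621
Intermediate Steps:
L(V, g) = -9/2 + V (L(V, g) = -9/2 + (V + V)/2 = -9/2 + (2*V)/2 = -9/2 + V)
y = -28 (y = 2 - 30 = -28)
a = -19/2 (a = -1 + (-9/2 - 4) = -1 - 17/2 = -19/2 ≈ -9.5000)
((15 - y)*a)*(-26) = ((15 - 1*(-28))*(-19/2))*(-26) = ((15 + 28)*(-19/2))*(-26) = (43*(-19/2))*(-26) = -817/2*(-26) = 10621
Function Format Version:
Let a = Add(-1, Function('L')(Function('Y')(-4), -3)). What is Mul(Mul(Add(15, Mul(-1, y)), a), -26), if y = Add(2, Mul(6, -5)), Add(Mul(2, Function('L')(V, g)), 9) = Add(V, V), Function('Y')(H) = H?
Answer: 10621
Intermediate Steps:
Function('L')(V, g) = Add(Rational(-9, 2), V) (Function('L')(V, g) = Add(Rational(-9, 2), Mul(Rational(1, 2), Add(V, V))) = Add(Rational(-9, 2), Mul(Rational(1, 2), Mul(2, V))) = Add(Rational(-9, 2), V))
y = -28 (y = Add(2, -30) = -28)
a = Rational(-19, 2) (a = Add(-1, Add(Rational(-9, 2), -4)) = Add(-1, Rational(-17, 2)) = Rational(-19, 2) ≈ -9.5000)
Mul(Mul(Add(15, Mul(-1, y)), a), -26) = Mul(Mul(Add(15, Mul(-1, -28)), Rational(-19, 2)), -26) = Mul(Mul(Add(15, 28), Rational(-19, 2)), -26) = Mul(Mul(43, Rational(-19, 2)), -26) = Mul(Rational(-817, 2), -26) = 10621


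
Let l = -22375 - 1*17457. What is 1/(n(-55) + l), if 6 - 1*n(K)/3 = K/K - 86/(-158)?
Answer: -79/3145672 ≈ -2.5114e-5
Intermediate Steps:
l = -39832 (l = -22375 - 17457 = -39832)
n(K) = 1056/79 (n(K) = 18 - 3*(K/K - 86/(-158)) = 18 - 3*(1 - 86*(-1/158)) = 18 - 3*(1 + 43/79) = 18 - 3*122/79 = 18 - 366/79 = 1056/79)
1/(n(-55) + l) = 1/(1056/79 - 39832) = 1/(-3145672/79) = -79/3145672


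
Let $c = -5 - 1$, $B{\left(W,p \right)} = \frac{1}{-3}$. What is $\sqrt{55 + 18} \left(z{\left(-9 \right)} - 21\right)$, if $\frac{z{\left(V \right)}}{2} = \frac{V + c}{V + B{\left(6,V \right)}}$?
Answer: $- \frac{249 \sqrt{73}}{14} \approx -151.96$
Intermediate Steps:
$B{\left(W,p \right)} = - \frac{1}{3}$
$c = -6$
$z{\left(V \right)} = \frac{2 \left(-6 + V\right)}{- \frac{1}{3} + V}$ ($z{\left(V \right)} = 2 \frac{V - 6}{V - \frac{1}{3}} = 2 \frac{-6 + V}{- \frac{1}{3} + V} = \frac{2 \left(-6 + V\right)}{- \frac{1}{3} + V}$)
$\sqrt{55 + 18} \left(z{\left(-9 \right)} - 21\right) = \sqrt{55 + 18} \left(\frac{6 \left(-6 - 9\right)}{-1 + 3 \left(-9\right)} - 21\right) = \sqrt{73} \left(6 \frac{1}{-1 - 27} \left(-15\right) - 21\right) = \sqrt{73} \left(6 \frac{1}{-28} \left(-15\right) - 21\right) = \sqrt{73} \left(6 \left(- \frac{1}{28}\right) \left(-15\right) - 21\right) = \sqrt{73} \left(\frac{45}{14} - 21\right) = \sqrt{73} \left(- \frac{249}{14}\right) = - \frac{249 \sqrt{73}}{14}$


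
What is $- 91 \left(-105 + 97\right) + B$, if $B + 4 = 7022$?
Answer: $7746$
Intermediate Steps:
$B = 7018$ ($B = -4 + 7022 = 7018$)
$- 91 \left(-105 + 97\right) + B = - 91 \left(-105 + 97\right) + 7018 = \left(-91\right) \left(-8\right) + 7018 = 728 + 7018 = 7746$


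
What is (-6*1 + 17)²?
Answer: 121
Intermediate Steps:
(-6*1 + 17)² = (-6 + 17)² = 11² = 121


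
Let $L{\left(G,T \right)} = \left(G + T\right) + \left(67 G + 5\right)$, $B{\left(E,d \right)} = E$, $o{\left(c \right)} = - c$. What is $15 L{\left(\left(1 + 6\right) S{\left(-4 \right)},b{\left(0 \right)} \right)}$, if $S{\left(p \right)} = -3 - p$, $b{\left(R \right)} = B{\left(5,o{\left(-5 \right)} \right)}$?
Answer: $7290$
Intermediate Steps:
$b{\left(R \right)} = 5$
$L{\left(G,T \right)} = 5 + T + 68 G$ ($L{\left(G,T \right)} = \left(G + T\right) + \left(5 + 67 G\right) = 5 + T + 68 G$)
$15 L{\left(\left(1 + 6\right) S{\left(-4 \right)},b{\left(0 \right)} \right)} = 15 \left(5 + 5 + 68 \left(1 + 6\right) \left(-3 - -4\right)\right) = 15 \left(5 + 5 + 68 \cdot 7 \left(-3 + 4\right)\right) = 15 \left(5 + 5 + 68 \cdot 7 \cdot 1\right) = 15 \left(5 + 5 + 68 \cdot 7\right) = 15 \left(5 + 5 + 476\right) = 15 \cdot 486 = 7290$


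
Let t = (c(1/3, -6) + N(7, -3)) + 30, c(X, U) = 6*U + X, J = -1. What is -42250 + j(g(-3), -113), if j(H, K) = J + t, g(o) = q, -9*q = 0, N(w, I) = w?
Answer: -126749/3 ≈ -42250.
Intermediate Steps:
c(X, U) = X + 6*U
q = 0 (q = -⅑*0 = 0)
g(o) = 0
t = 4/3 (t = ((1/3 + 6*(-6)) + 7) + 30 = ((⅓ - 36) + 7) + 30 = (-107/3 + 7) + 30 = -86/3 + 30 = 4/3 ≈ 1.3333)
j(H, K) = ⅓ (j(H, K) = -1 + 4/3 = ⅓)
-42250 + j(g(-3), -113) = -42250 + ⅓ = -126749/3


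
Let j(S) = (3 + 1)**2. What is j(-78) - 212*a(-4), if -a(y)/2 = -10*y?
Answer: 16976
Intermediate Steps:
a(y) = 20*y (a(y) = -(-20)*y = 20*y)
j(S) = 16 (j(S) = 4**2 = 16)
j(-78) - 212*a(-4) = 16 - 4240*(-4) = 16 - 212*(-80) = 16 + 16960 = 16976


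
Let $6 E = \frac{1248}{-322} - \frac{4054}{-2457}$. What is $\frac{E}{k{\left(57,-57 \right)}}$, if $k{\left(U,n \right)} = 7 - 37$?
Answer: $\frac{62891}{5085990} \approx 0.012366$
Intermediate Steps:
$k{\left(U,n \right)} = -30$
$E = - \frac{62891}{169533}$ ($E = \frac{\frac{1248}{-322} - \frac{4054}{-2457}}{6} = \frac{1248 \left(- \frac{1}{322}\right) - - \frac{4054}{2457}}{6} = \frac{- \frac{624}{161} + \frac{4054}{2457}}{6} = \frac{1}{6} \left(- \frac{125782}{56511}\right) = - \frac{62891}{169533} \approx -0.37097$)
$\frac{E}{k{\left(57,-57 \right)}} = - \frac{62891}{169533 \left(-30\right)} = \left(- \frac{62891}{169533}\right) \left(- \frac{1}{30}\right) = \frac{62891}{5085990}$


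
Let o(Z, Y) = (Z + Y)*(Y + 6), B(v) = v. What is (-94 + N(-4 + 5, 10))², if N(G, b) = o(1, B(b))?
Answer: 6724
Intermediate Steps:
o(Z, Y) = (6 + Y)*(Y + Z) (o(Z, Y) = (Y + Z)*(6 + Y) = (6 + Y)*(Y + Z))
N(G, b) = 6 + b² + 7*b (N(G, b) = b² + 6*b + 6*1 + b*1 = b² + 6*b + 6 + b = 6 + b² + 7*b)
(-94 + N(-4 + 5, 10))² = (-94 + (6 + 10² + 7*10))² = (-94 + (6 + 100 + 70))² = (-94 + 176)² = 82² = 6724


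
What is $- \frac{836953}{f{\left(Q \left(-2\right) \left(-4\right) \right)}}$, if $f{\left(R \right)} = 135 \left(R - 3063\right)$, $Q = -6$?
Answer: $\frac{836953}{419985} \approx 1.9928$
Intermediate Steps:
$f{\left(R \right)} = -413505 + 135 R$ ($f{\left(R \right)} = 135 \left(-3063 + R\right) = -413505 + 135 R$)
$- \frac{836953}{f{\left(Q \left(-2\right) \left(-4\right) \right)}} = - \frac{836953}{-413505 + 135 \left(-6\right) \left(-2\right) \left(-4\right)} = - \frac{836953}{-413505 + 135 \cdot 12 \left(-4\right)} = - \frac{836953}{-413505 + 135 \left(-48\right)} = - \frac{836953}{-413505 - 6480} = - \frac{836953}{-419985} = \left(-836953\right) \left(- \frac{1}{419985}\right) = \frac{836953}{419985}$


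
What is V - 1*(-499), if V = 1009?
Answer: 1508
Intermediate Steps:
V - 1*(-499) = 1009 - 1*(-499) = 1009 + 499 = 1508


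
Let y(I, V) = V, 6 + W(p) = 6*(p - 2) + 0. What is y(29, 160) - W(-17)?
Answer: 280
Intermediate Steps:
W(p) = -18 + 6*p (W(p) = -6 + (6*(p - 2) + 0) = -6 + (6*(-2 + p) + 0) = -6 + ((-12 + 6*p) + 0) = -6 + (-12 + 6*p) = -18 + 6*p)
y(29, 160) - W(-17) = 160 - (-18 + 6*(-17)) = 160 - (-18 - 102) = 160 - 1*(-120) = 160 + 120 = 280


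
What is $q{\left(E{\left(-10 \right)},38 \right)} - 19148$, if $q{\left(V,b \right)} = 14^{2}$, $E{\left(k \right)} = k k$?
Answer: $-18952$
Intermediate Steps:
$E{\left(k \right)} = k^{2}$
$q{\left(V,b \right)} = 196$
$q{\left(E{\left(-10 \right)},38 \right)} - 19148 = 196 - 19148 = -18952$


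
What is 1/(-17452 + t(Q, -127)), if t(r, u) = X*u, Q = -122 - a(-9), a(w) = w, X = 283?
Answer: -1/53393 ≈ -1.8729e-5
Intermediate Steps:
Q = -113 (Q = -122 - 1*(-9) = -122 + 9 = -113)
t(r, u) = 283*u
1/(-17452 + t(Q, -127)) = 1/(-17452 + 283*(-127)) = 1/(-17452 - 35941) = 1/(-53393) = -1/53393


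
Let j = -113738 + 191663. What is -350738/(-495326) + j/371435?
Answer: 16887464758/18398141281 ≈ 0.91789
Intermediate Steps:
j = 77925
-350738/(-495326) + j/371435 = -350738/(-495326) + 77925/371435 = -350738*(-1/495326) + 77925*(1/371435) = 175369/247663 + 15585/74287 = 16887464758/18398141281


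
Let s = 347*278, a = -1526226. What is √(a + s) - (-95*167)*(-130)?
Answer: -2062450 + 16*I*√5585 ≈ -2.0625e+6 + 1195.7*I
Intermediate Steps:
s = 96466
√(a + s) - (-95*167)*(-130) = √(-1526226 + 96466) - (-95*167)*(-130) = √(-1429760) - (-15865)*(-130) = 16*I*√5585 - 1*2062450 = 16*I*√5585 - 2062450 = -2062450 + 16*I*√5585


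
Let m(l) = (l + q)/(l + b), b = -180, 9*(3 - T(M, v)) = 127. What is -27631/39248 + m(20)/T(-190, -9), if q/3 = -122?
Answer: -17634821/19624000 ≈ -0.89864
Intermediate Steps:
q = -366 (q = 3*(-122) = -366)
T(M, v) = -100/9 (T(M, v) = 3 - 1/9*127 = 3 - 127/9 = -100/9)
m(l) = (-366 + l)/(-180 + l) (m(l) = (l - 366)/(l - 180) = (-366 + l)/(-180 + l))
-27631/39248 + m(20)/T(-190, -9) = -27631/39248 + ((-366 + 20)/(-180 + 20))/(-100/9) = -27631*1/39248 + (-346/(-160))*(-9/100) = -27631/39248 - 1/160*(-346)*(-9/100) = -27631/39248 + (173/80)*(-9/100) = -27631/39248 - 1557/8000 = -17634821/19624000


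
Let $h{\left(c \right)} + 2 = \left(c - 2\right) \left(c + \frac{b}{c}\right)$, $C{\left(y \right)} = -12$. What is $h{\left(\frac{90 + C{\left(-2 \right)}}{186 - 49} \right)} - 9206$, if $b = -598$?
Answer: $- \frac{433910068}{56307} \approx -7706.1$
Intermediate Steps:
$h{\left(c \right)} = -2 + \left(-2 + c\right) \left(c - \frac{598}{c}\right)$ ($h{\left(c \right)} = -2 + \left(c - 2\right) \left(c - \frac{598}{c}\right) = -2 + \left(-2 + c\right) \left(c - \frac{598}{c}\right)$)
$h{\left(\frac{90 + C{\left(-2 \right)}}{186 - 49} \right)} - 9206 = \left(-600 + \left(\frac{90 - 12}{186 - 49}\right)^{2} - 2 \frac{90 - 12}{186 - 49} + \frac{1196}{\left(90 - 12\right) \frac{1}{186 - 49}}\right) - 9206 = \left(-600 + \left(\frac{78}{137}\right)^{2} - 2 \cdot \frac{78}{137} + \frac{1196}{78 \cdot \frac{1}{137}}\right) - 9206 = \left(-600 + \left(78 \cdot \frac{1}{137}\right)^{2} - 2 \cdot 78 \cdot \frac{1}{137} + \frac{1196}{78 \cdot \frac{1}{137}}\right) - 9206 = \left(-600 + \left(\frac{78}{137}\right)^{2} - \frac{156}{137} + \frac{1196}{\frac{78}{137}}\right) - 9206 = \left(-600 + \frac{6084}{18769} - \frac{156}{137} + 1196 \cdot \frac{137}{78}\right) - 9206 = \left(-600 + \frac{6084}{18769} - \frac{156}{137} + \frac{6302}{3}\right) - 9206 = \frac{84452174}{56307} - 9206 = - \frac{433910068}{56307}$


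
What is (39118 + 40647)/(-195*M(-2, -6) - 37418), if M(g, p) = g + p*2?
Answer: -79765/34688 ≈ -2.2995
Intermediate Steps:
M(g, p) = g + 2*p
(39118 + 40647)/(-195*M(-2, -6) - 37418) = (39118 + 40647)/(-195*(-2 + 2*(-6)) - 37418) = 79765/(-195*(-2 - 12) - 37418) = 79765/(-195*(-14) - 37418) = 79765/(2730 - 37418) = 79765/(-34688) = 79765*(-1/34688) = -79765/34688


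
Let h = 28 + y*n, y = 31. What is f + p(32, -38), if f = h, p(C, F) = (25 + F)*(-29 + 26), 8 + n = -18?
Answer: -739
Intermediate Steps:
n = -26 (n = -8 - 18 = -26)
p(C, F) = -75 - 3*F (p(C, F) = (25 + F)*(-3) = -75 - 3*F)
h = -778 (h = 28 + 31*(-26) = 28 - 806 = -778)
f = -778
f + p(32, -38) = -778 + (-75 - 3*(-38)) = -778 + (-75 + 114) = -778 + 39 = -739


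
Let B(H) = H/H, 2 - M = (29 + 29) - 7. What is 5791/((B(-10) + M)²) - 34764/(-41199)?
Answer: 106226555/31640832 ≈ 3.3573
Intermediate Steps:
M = -49 (M = 2 - ((29 + 29) - 7) = 2 - (58 - 7) = 2 - 1*51 = 2 - 51 = -49)
B(H) = 1
5791/((B(-10) + M)²) - 34764/(-41199) = 5791/((1 - 49)²) - 34764/(-41199) = 5791/((-48)²) - 34764*(-1/41199) = 5791/2304 + 11588/13733 = 106226555/31640832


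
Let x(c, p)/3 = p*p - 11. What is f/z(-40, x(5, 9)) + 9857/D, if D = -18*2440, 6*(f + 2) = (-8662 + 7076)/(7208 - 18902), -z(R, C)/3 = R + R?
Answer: -119499389/513600480 ≈ -0.23267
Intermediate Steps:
x(c, p) = -33 + 3*p² (x(c, p) = 3*(p*p - 11) = 3*(p² - 11) = 3*(-11 + p²) = -33 + 3*p²)
z(R, C) = -6*R (z(R, C) = -3*(R + R) = -6*R)
f = -69371/35082 (f = -2 + ((-8662 + 7076)/(7208 - 18902))/6 = -2 + (-1586/(-11694))/6 = -2 + (-1586*(-1/11694))/6 = -2 + (⅙)*(793/5847) = -2 + 793/35082 = -69371/35082 ≈ -1.9774)
D = -43920
f/z(-40, x(5, 9)) + 9857/D = -69371/(35082*((-6*(-40)))) + 9857/(-43920) = -69371/35082/240 + 9857*(-1/43920) = -69371/35082*1/240 - 9857/43920 = -69371/8419680 - 9857/43920 = -119499389/513600480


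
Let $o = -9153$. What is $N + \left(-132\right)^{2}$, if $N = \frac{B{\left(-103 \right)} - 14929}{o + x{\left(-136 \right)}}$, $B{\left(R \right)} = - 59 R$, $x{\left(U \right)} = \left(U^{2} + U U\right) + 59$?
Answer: $\frac{243042950}{13949} \approx 17424.0$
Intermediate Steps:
$x{\left(U \right)} = 59 + 2 U^{2}$ ($x{\left(U \right)} = \left(U^{2} + U^{2}\right) + 59 = 2 U^{2} + 59 = 59 + 2 U^{2}$)
$N = - \frac{4426}{13949}$ ($N = \frac{\left(-59\right) \left(-103\right) - 14929}{-9153 + \left(59 + 2 \left(-136\right)^{2}\right)} = \frac{6077 - 14929}{-9153 + \left(59 + 2 \cdot 18496\right)} = - \frac{8852}{-9153 + \left(59 + 36992\right)} = - \frac{8852}{-9153 + 37051} = - \frac{8852}{27898} = \left(-8852\right) \frac{1}{27898} = - \frac{4426}{13949} \approx -0.3173$)
$N + \left(-132\right)^{2} = - \frac{4426}{13949} + \left(-132\right)^{2} = - \frac{4426}{13949} + 17424 = \frac{243042950}{13949}$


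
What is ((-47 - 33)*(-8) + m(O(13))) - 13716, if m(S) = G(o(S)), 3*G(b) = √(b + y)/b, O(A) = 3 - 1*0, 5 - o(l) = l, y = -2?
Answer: -13076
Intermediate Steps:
o(l) = 5 - l
O(A) = 3 (O(A) = 3 + 0 = 3)
G(b) = √(-2 + b)/(3*b) (G(b) = (√(b - 2)/b)/3 = (√(-2 + b)/b)/3 = √(-2 + b)/(3*b))
m(S) = √(3 - S)/(3*(5 - S)) (m(S) = √(-2 + (5 - S))/(3*(5 - S)) = √(3 - S)/(3*(5 - S)))
((-47 - 33)*(-8) + m(O(13))) - 13716 = ((-47 - 33)*(-8) - √(3 - 1*3)/(-15 + 3*3)) - 13716 = (-80*(-8) - √(3 - 3)/(-15 + 9)) - 13716 = (640 - 1*√0/(-6)) - 13716 = (640 - 1*(-⅙)*0) - 13716 = (640 + 0) - 13716 = 640 - 13716 = -13076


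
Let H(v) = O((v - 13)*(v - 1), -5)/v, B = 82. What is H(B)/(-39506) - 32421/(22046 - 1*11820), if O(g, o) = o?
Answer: -52513759501/16563522596 ≈ -3.1704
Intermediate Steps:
H(v) = -5/v
H(B)/(-39506) - 32421/(22046 - 1*11820) = -5/82/(-39506) - 32421/(22046 - 1*11820) = -5*1/82*(-1/39506) - 32421/(22046 - 11820) = -5/82*(-1/39506) - 32421/10226 = 5/3239492 - 32421*1/10226 = 5/3239492 - 32421/10226 = -52513759501/16563522596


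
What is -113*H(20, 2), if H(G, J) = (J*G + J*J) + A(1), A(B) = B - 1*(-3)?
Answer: -5424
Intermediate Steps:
A(B) = 3 + B (A(B) = B + 3 = 3 + B)
H(G, J) = 4 + J**2 + G*J (H(G, J) = (J*G + J*J) + (3 + 1) = (G*J + J**2) + 4 = (J**2 + G*J) + 4 = 4 + J**2 + G*J)
-113*H(20, 2) = -113*(4 + 2**2 + 20*2) = -113*(4 + 4 + 40) = -113*48 = -5424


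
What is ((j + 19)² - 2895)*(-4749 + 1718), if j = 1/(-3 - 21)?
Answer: 4426760345/576 ≈ 7.6853e+6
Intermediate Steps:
j = -1/24 (j = 1/(-24) = -1/24 ≈ -0.041667)
((j + 19)² - 2895)*(-4749 + 1718) = ((-1/24 + 19)² - 2895)*(-4749 + 1718) = ((455/24)² - 2895)*(-3031) = (207025/576 - 2895)*(-3031) = -1460495/576*(-3031) = 4426760345/576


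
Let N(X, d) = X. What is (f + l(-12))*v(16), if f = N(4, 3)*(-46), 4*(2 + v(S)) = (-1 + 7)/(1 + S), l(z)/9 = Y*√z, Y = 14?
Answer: 5980/17 - 8190*I*√3/17 ≈ 351.76 - 834.44*I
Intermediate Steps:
l(z) = 126*√z (l(z) = 9*(14*√z) = 126*√z)
v(S) = -2 + 3/(2*(1 + S)) (v(S) = -2 + ((-1 + 7)/(1 + S))/4 = -2 + (6/(1 + S))/4 = -2 + 3/(2*(1 + S)))
f = -184 (f = 4*(-46) = -184)
(f + l(-12))*v(16) = (-184 + 126*√(-12))*((-1 - 4*16)/(2*(1 + 16))) = (-184 + 126*(2*I*√3))*((½)*(-1 - 64)/17) = (-184 + 252*I*√3)*((½)*(1/17)*(-65)) = (-184 + 252*I*√3)*(-65/34) = 5980/17 - 8190*I*√3/17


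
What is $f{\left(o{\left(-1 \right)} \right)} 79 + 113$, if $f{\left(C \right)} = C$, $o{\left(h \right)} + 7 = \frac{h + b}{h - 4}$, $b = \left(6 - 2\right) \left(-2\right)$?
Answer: $- \frac{1489}{5} \approx -297.8$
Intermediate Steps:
$b = -8$ ($b = 4 \left(-2\right) = -8$)
$o{\left(h \right)} = -7 + \frac{-8 + h}{-4 + h}$ ($o{\left(h \right)} = -7 + \frac{h - 8}{h - 4} = -7 + \frac{-8 + h}{-4 + h}$)
$f{\left(o{\left(-1 \right)} \right)} 79 + 113 = \frac{2 \left(10 - -3\right)}{-4 - 1} \cdot 79 + 113 = \frac{2 \left(10 + 3\right)}{-5} \cdot 79 + 113 = 2 \left(- \frac{1}{5}\right) 13 \cdot 79 + 113 = \left(- \frac{26}{5}\right) 79 + 113 = - \frac{2054}{5} + 113 = - \frac{1489}{5}$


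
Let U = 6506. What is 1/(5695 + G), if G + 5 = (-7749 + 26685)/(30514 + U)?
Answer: 3085/17555228 ≈ 0.00017573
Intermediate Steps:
G = -13847/3085 (G = -5 + (-7749 + 26685)/(30514 + 6506) = -5 + 18936/37020 = -5 + 18936*(1/37020) = -5 + 1578/3085 = -13847/3085 ≈ -4.4885)
1/(5695 + G) = 1/(5695 - 13847/3085) = 1/(17555228/3085) = 3085/17555228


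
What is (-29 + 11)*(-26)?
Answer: 468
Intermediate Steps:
(-29 + 11)*(-26) = -18*(-26) = 468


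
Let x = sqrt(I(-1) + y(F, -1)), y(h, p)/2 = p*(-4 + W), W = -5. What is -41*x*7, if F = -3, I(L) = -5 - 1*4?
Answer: -861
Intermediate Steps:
I(L) = -9 (I(L) = -5 - 4 = -9)
y(h, p) = -18*p (y(h, p) = 2*(p*(-4 - 5)) = 2*(p*(-9)) = 2*(-9*p) = -18*p)
x = 3 (x = sqrt(-9 - 18*(-1)) = sqrt(-9 + 18) = sqrt(9) = 3)
-41*x*7 = -41*3*7 = -123*7 = -861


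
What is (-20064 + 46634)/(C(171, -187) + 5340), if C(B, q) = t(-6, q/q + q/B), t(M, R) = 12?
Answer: 13285/2676 ≈ 4.9645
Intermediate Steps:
C(B, q) = 12
(-20064 + 46634)/(C(171, -187) + 5340) = (-20064 + 46634)/(12 + 5340) = 26570/5352 = 26570*(1/5352) = 13285/2676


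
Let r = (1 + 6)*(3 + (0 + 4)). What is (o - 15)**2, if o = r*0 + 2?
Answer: 169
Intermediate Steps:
r = 49 (r = 7*(3 + 4) = 7*7 = 49)
o = 2 (o = 49*0 + 2 = 0 + 2 = 2)
(o - 15)**2 = (2 - 15)**2 = (-13)**2 = 169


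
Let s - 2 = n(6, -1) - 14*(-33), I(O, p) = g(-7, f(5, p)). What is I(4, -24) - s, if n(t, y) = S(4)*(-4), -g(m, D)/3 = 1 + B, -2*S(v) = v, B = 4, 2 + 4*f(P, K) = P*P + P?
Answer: -487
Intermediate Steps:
f(P, K) = -½ + P/4 + P²/4 (f(P, K) = -½ + (P*P + P)/4 = -½ + (P² + P)/4 = -½ + (P + P²)/4 = -½ + (P/4 + P²/4) = -½ + P/4 + P²/4)
S(v) = -v/2
g(m, D) = -15 (g(m, D) = -3*(1 + 4) = -3*5 = -15)
n(t, y) = 8 (n(t, y) = -½*4*(-4) = -2*(-4) = 8)
I(O, p) = -15
s = 472 (s = 2 + (8 - 14*(-33)) = 2 + (8 + 462) = 2 + 470 = 472)
I(4, -24) - s = -15 - 1*472 = -15 - 472 = -487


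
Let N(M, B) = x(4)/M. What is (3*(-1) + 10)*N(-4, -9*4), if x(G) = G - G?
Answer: 0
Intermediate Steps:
x(G) = 0
N(M, B) = 0 (N(M, B) = 0/M = 0)
(3*(-1) + 10)*N(-4, -9*4) = (3*(-1) + 10)*0 = (-3 + 10)*0 = 7*0 = 0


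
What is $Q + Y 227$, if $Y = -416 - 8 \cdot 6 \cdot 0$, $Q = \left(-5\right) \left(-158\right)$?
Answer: $-93642$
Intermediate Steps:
$Q = 790$
$Y = -416$ ($Y = -416 - 48 \cdot 0 = -416 - 0 = -416 + 0 = -416$)
$Q + Y 227 = 790 - 94432 = -93642$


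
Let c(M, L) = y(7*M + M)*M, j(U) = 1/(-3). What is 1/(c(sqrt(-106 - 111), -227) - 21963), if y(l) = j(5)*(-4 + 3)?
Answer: -197667/4341360538 - 3*I*sqrt(217)/4341360538 ≈ -4.5531e-5 - 1.0179e-8*I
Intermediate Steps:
j(U) = -1/3
y(l) = 1/3 (y(l) = -(-4 + 3)/3 = -1/3*(-1) = 1/3)
c(M, L) = M/3
1/(c(sqrt(-106 - 111), -227) - 21963) = 1/(sqrt(-106 - 111)/3 - 21963) = 1/(sqrt(-217)/3 - 21963) = 1/((I*sqrt(217))/3 - 21963) = 1/(I*sqrt(217)/3 - 21963) = 1/(-21963 + I*sqrt(217)/3)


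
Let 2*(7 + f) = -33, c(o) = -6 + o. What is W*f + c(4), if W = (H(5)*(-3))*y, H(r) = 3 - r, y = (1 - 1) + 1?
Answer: -143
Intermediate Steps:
f = -47/2 (f = -7 + (½)*(-33) = -7 - 33/2 = -47/2 ≈ -23.500)
y = 1 (y = 0 + 1 = 1)
W = 6 (W = ((3 - 1*5)*(-3))*1 = ((3 - 5)*(-3))*1 = -2*(-3)*1 = 6*1 = 6)
W*f + c(4) = 6*(-47/2) + (-6 + 4) = -141 - 2 = -143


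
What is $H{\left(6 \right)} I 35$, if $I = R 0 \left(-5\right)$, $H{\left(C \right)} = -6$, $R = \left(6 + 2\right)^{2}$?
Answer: $0$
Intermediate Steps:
$R = 64$ ($R = 8^{2} = 64$)
$I = 0$ ($I = 64 \cdot 0 \left(-5\right) = 0 \left(-5\right) = 0$)
$H{\left(6 \right)} I 35 = \left(-6\right) 0 \cdot 35 = 0 \cdot 35 = 0$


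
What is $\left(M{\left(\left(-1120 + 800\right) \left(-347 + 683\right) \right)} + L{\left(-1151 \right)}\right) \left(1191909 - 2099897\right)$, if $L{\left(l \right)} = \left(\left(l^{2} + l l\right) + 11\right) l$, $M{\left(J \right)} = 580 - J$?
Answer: $2768996993246444$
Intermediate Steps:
$L{\left(l \right)} = l \left(11 + 2 l^{2}\right)$ ($L{\left(l \right)} = \left(\left(l^{2} + l^{2}\right) + 11\right) l = \left(2 l^{2} + 11\right) l = \left(11 + 2 l^{2}\right) l = l \left(11 + 2 l^{2}\right)$)
$\left(M{\left(\left(-1120 + 800\right) \left(-347 + 683\right) \right)} + L{\left(-1151 \right)}\right) \left(1191909 - 2099897\right) = \left(\left(580 - \left(-1120 + 800\right) \left(-347 + 683\right)\right) - 1151 \left(11 + 2 \left(-1151\right)^{2}\right)\right) \left(1191909 - 2099897\right) = \left(\left(580 - \left(-320\right) 336\right) - 1151 \left(11 + 2 \cdot 1324801\right)\right) \left(-907988\right) = \left(\left(580 - -107520\right) - 1151 \left(11 + 2649602\right)\right) \left(-907988\right) = \left(\left(580 + 107520\right) - 3049704563\right) \left(-907988\right) = \left(108100 - 3049704563\right) \left(-907988\right) = \left(-3049596463\right) \left(-907988\right) = 2768996993246444$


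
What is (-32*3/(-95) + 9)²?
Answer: 904401/9025 ≈ 100.21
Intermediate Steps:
(-32*3/(-95) + 9)² = (-96*(-1/95) + 9)² = (96/95 + 9)² = (951/95)² = 904401/9025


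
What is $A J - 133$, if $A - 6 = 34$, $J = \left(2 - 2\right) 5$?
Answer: $-133$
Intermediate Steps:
$J = 0$ ($J = 0 \cdot 5 = 0$)
$A = 40$ ($A = 6 + 34 = 40$)
$A J - 133 = 40 \cdot 0 - 133 = 0 - 133 = -133$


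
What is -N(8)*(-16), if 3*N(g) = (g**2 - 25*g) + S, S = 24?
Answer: -1792/3 ≈ -597.33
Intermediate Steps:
N(g) = 8 - 25*g/3 + g**2/3 (N(g) = ((g**2 - 25*g) + 24)/3 = (24 + g**2 - 25*g)/3 = 8 - 25*g/3 + g**2/3)
-N(8)*(-16) = -(8 - 25/3*8 + (1/3)*8**2)*(-16) = -(8 - 200/3 + (1/3)*64)*(-16) = -(8 - 200/3 + 64/3)*(-16) = -1*(-112/3)*(-16) = (112/3)*(-16) = -1792/3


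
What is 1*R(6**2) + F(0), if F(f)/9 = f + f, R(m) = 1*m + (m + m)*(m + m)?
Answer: 5220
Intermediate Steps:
R(m) = m + 4*m**2 (R(m) = m + (2*m)*(2*m) = m + 4*m**2)
F(f) = 18*f (F(f) = 9*(f + f) = 9*(2*f) = 18*f)
1*R(6**2) + F(0) = 1*(6**2*(1 + 4*6**2)) + 18*0 = 1*(36*(1 + 4*36)) + 0 = 1*(36*(1 + 144)) + 0 = 1*(36*145) + 0 = 1*5220 + 0 = 5220 + 0 = 5220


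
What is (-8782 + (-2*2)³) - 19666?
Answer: -28512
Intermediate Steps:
(-8782 + (-2*2)³) - 19666 = (-8782 + (-4)³) - 19666 = (-8782 - 64) - 19666 = -8846 - 19666 = -28512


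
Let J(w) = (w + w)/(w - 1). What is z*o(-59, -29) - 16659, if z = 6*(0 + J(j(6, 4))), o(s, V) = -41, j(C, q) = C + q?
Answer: -51617/3 ≈ -17206.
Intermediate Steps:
J(w) = 2*w/(-1 + w) (J(w) = (2*w)/(-1 + w) = 2*w/(-1 + w))
z = 40/3 (z = 6*(0 + 2*(6 + 4)/(-1 + (6 + 4))) = 6*(0 + 2*10/(-1 + 10)) = 6*(0 + 2*10/9) = 6*(0 + 2*10*(⅑)) = 6*(0 + 20/9) = 6*(20/9) = 40/3 ≈ 13.333)
z*o(-59, -29) - 16659 = (40/3)*(-41) - 16659 = -1640/3 - 16659 = -51617/3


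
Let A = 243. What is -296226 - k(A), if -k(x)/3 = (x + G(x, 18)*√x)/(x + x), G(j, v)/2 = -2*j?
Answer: -592449/2 - 54*√3 ≈ -2.9632e+5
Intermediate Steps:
G(j, v) = -4*j (G(j, v) = 2*(-2*j) = -4*j)
k(x) = -3*(x - 4*x^(3/2))/(2*x) (k(x) = -3*(x + (-4*x)*√x)/(x + x) = -3*(x - 4*x^(3/2))/(2*x))
-296226 - k(A) = -296226 - (-3/2 + 6*√243) = -296226 - (-3/2 + 6*(9*√3)) = -296226 - (-3/2 + 54*√3) = -296226 + (3/2 - 54*√3) = -592449/2 - 54*√3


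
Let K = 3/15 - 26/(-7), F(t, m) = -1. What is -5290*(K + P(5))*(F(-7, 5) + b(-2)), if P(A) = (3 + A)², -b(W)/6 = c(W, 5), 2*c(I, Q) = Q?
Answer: 40237856/7 ≈ 5.7483e+6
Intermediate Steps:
c(I, Q) = Q/2
b(W) = -15 (b(W) = -3*5 = -6*5/2 = -15)
K = 137/35 (K = 3*(1/15) - 26*(-⅐) = ⅕ + 26/7 = 137/35 ≈ 3.9143)
-5290*(K + P(5))*(F(-7, 5) + b(-2)) = -5290*(137/35 + (3 + 5)²)*(-1 - 15) = -5290*(137/35 + 8²)*(-16) = -5290*(137/35 + 64)*(-16) = -2514866*(-16)/7 = -5290*(-38032/35) = 40237856/7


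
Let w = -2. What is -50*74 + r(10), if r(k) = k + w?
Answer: -3692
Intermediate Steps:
r(k) = -2 + k (r(k) = k - 2 = -2 + k)
-50*74 + r(10) = -50*74 + (-2 + 10) = -3700 + 8 = -3692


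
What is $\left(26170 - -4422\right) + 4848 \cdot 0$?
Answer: $30592$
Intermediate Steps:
$\left(26170 - -4422\right) + 4848 \cdot 0 = \left(26170 + 4422\right) + 0 = 30592 + 0 = 30592$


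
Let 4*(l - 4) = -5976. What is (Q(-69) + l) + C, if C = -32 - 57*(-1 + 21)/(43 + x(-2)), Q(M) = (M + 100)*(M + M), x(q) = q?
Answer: -238940/41 ≈ -5827.8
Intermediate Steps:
l = -1490 (l = 4 + (¼)*(-5976) = 4 - 1494 = -1490)
Q(M) = 2*M*(100 + M) (Q(M) = (100 + M)*(2*M) = 2*M*(100 + M))
C = -2452/41 (C = -32 - 57*(-1 + 21)/(43 - 2) = -32 - 1140/41 = -2452/41 ≈ -59.805)
(Q(-69) + l) + C = (2*(-69)*(100 - 69) - 1490) - 2452/41 = (2*(-69)*31 - 1490) - 2452/41 = (-4278 - 1490) - 2452/41 = -5768 - 2452/41 = -238940/41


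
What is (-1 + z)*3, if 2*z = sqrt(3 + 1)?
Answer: 0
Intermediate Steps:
z = 1 (z = sqrt(3 + 1)/2 = sqrt(4)/2 = (1/2)*2 = 1)
(-1 + z)*3 = (-1 + 1)*3 = 0*3 = 0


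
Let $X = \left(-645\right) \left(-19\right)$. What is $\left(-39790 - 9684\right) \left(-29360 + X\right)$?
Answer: $846252770$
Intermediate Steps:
$X = 12255$
$\left(-39790 - 9684\right) \left(-29360 + X\right) = \left(-39790 - 9684\right) \left(-29360 + 12255\right) = \left(-49474\right) \left(-17105\right) = 846252770$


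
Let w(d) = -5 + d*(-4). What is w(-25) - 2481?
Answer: -2386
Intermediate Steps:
w(d) = -5 - 4*d
w(-25) - 2481 = (-5 - 4*(-25)) - 2481 = (-5 + 100) - 2481 = 95 - 2481 = -2386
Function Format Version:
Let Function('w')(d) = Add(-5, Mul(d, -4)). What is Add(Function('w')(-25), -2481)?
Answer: -2386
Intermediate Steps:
Function('w')(d) = Add(-5, Mul(-4, d))
Add(Function('w')(-25), -2481) = Add(Add(-5, Mul(-4, -25)), -2481) = Add(Add(-5, 100), -2481) = Add(95, -2481) = -2386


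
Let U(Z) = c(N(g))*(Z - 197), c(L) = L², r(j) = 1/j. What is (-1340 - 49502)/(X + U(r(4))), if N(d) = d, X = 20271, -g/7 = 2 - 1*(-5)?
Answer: 203368/1808503 ≈ 0.11245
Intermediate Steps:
g = -49 (g = -7*(2 - 1*(-5)) = -7*(2 + 5) = -7*7 = -49)
U(Z) = -472997 + 2401*Z (U(Z) = (-49)²*(Z - 197) = 2401*(-197 + Z) = -472997 + 2401*Z)
(-1340 - 49502)/(X + U(r(4))) = (-1340 - 49502)/(20271 + (-472997 + 2401/4)) = -50842/(20271 + (-472997 + 2401*(¼))) = -50842/(20271 + (-472997 + 2401/4)) = -50842/(20271 - 1889587/4) = -50842/(-1808503/4) = -50842*(-4/1808503) = 203368/1808503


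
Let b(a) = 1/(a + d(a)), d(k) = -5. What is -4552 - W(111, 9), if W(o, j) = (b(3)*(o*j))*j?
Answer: -113/2 ≈ -56.500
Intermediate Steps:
b(a) = 1/(-5 + a) (b(a) = 1/(a - 5) = 1/(-5 + a))
W(o, j) = -o*j²/2 (W(o, j) = ((o*j)/(-5 + 3))*j = ((j*o)/(-2))*j = (-j*o/2)*j = -o*j²/2)
-4552 - W(111, 9) = -4552 - (-1)*111*9²/2 = -4552 - (-1)*111*81/2 = -4552 - 1*(-8991/2) = -4552 + 8991/2 = -113/2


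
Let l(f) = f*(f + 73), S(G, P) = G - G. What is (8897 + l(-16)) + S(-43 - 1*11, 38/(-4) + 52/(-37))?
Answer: 7985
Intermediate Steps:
S(G, P) = 0
l(f) = f*(73 + f)
(8897 + l(-16)) + S(-43 - 1*11, 38/(-4) + 52/(-37)) = (8897 - 16*(73 - 16)) + 0 = (8897 - 16*57) + 0 = (8897 - 912) + 0 = 7985 + 0 = 7985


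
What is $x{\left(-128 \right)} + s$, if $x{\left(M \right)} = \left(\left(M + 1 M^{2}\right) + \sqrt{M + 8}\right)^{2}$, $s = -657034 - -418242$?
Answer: $264018624 + 65024 i \sqrt{30} \approx 2.6402 \cdot 10^{8} + 3.5615 \cdot 10^{5} i$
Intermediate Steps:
$s = -238792$ ($s = -657034 + 418242 = -238792$)
$x{\left(M \right)} = \left(M + M^{2} + \sqrt{8 + M}\right)^{2}$ ($x{\left(M \right)} = \left(\left(M + M^{2}\right) + \sqrt{8 + M}\right)^{2} = \left(M + M^{2} + \sqrt{8 + M}\right)^{2}$)
$x{\left(-128 \right)} + s = \left(-128 + \left(-128\right)^{2} + \sqrt{8 - 128}\right)^{2} - 238792 = \left(-128 + 16384 + \sqrt{-120}\right)^{2} - 238792 = \left(-128 + 16384 + 2 i \sqrt{30}\right)^{2} - 238792 = \left(16256 + 2 i \sqrt{30}\right)^{2} - 238792 = -238792 + \left(16256 + 2 i \sqrt{30}\right)^{2}$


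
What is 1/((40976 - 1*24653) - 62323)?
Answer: -1/46000 ≈ -2.1739e-5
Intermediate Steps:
1/((40976 - 1*24653) - 62323) = 1/((40976 - 24653) - 62323) = 1/(16323 - 62323) = 1/(-46000) = -1/46000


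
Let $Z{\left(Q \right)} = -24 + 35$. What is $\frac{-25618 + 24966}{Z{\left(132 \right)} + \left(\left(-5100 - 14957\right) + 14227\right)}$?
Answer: $\frac{652}{5819} \approx 0.11205$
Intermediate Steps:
$Z{\left(Q \right)} = 11$
$\frac{-25618 + 24966}{Z{\left(132 \right)} + \left(\left(-5100 - 14957\right) + 14227\right)} = \frac{-25618 + 24966}{11 + \left(\left(-5100 - 14957\right) + 14227\right)} = - \frac{652}{11 + \left(-20057 + 14227\right)} = - \frac{652}{11 - 5830} = - \frac{652}{-5819} = \left(-652\right) \left(- \frac{1}{5819}\right) = \frac{652}{5819}$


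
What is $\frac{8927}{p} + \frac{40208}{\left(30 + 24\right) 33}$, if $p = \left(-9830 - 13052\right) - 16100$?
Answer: $\frac{258580057}{11577654} \approx 22.334$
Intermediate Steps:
$p = -38982$ ($p = -22882 - 16100 = -38982$)
$\frac{8927}{p} + \frac{40208}{\left(30 + 24\right) 33} = \frac{8927}{-38982} + \frac{40208}{\left(30 + 24\right) 33} = 8927 \left(- \frac{1}{38982}\right) + \frac{40208}{54 \cdot 33} = - \frac{8927}{38982} + \frac{40208}{1782} = - \frac{8927}{38982} + 40208 \cdot \frac{1}{1782} = - \frac{8927}{38982} + \frac{20104}{891} = \frac{258580057}{11577654}$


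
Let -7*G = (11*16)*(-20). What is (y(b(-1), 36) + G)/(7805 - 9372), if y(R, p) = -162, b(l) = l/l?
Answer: -2386/10969 ≈ -0.21752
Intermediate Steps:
b(l) = 1
G = 3520/7 (G = -11*16*(-20)/7 = -176*(-20)/7 = -1/7*(-3520) = 3520/7 ≈ 502.86)
(y(b(-1), 36) + G)/(7805 - 9372) = (-162 + 3520/7)/(7805 - 9372) = (2386/7)/(-1567) = (2386/7)*(-1/1567) = -2386/10969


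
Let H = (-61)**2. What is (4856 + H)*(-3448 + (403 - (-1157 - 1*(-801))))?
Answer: -23063553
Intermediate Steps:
H = 3721
(4856 + H)*(-3448 + (403 - (-1157 - 1*(-801)))) = (4856 + 3721)*(-3448 + (403 - (-1157 - 1*(-801)))) = 8577*(-3448 + (403 - (-1157 + 801))) = 8577*(-3448 + (403 - 1*(-356))) = 8577*(-3448 + (403 + 356)) = 8577*(-3448 + 759) = 8577*(-2689) = -23063553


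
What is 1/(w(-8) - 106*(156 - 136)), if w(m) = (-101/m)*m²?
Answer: -1/1312 ≈ -0.00076220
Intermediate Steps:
w(m) = -101*m
1/(w(-8) - 106*(156 - 136)) = 1/(-101*(-8) - 106*(156 - 136)) = 1/(808 - 106*20) = 1/(808 - 2120) = 1/(-1312) = -1/1312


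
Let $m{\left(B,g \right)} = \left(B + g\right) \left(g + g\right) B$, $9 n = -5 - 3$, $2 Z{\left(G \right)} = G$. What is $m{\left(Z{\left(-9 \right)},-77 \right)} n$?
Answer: $50204$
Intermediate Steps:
$Z{\left(G \right)} = \frac{G}{2}$
$n = - \frac{8}{9}$ ($n = \frac{-5 - 3}{9} = \frac{1}{9} \left(-8\right) = - \frac{8}{9} \approx -0.88889$)
$m{\left(B,g \right)} = 2 B g \left(B + g\right)$ ($m{\left(B,g \right)} = \left(B + g\right) 2 g B = 2 g \left(B + g\right) B = 2 B g \left(B + g\right)$)
$m{\left(Z{\left(-9 \right)},-77 \right)} n = 2 \cdot \frac{1}{2} \left(-9\right) \left(-77\right) \left(\frac{1}{2} \left(-9\right) - 77\right) \left(- \frac{8}{9}\right) = 2 \left(- \frac{9}{2}\right) \left(-77\right) \left(- \frac{9}{2} - 77\right) \left(- \frac{8}{9}\right) = 2 \left(- \frac{9}{2}\right) \left(-77\right) \left(- \frac{163}{2}\right) \left(- \frac{8}{9}\right) = \left(- \frac{112959}{2}\right) \left(- \frac{8}{9}\right) = 50204$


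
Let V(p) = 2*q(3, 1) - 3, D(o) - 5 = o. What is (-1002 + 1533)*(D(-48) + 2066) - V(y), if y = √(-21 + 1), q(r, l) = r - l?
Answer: 1074212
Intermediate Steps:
D(o) = 5 + o
y = 2*I*√5 (y = √(-20) = 2*I*√5 ≈ 4.4721*I)
V(p) = 1 (V(p) = 2*(3 - 1*1) - 3 = 2*(3 - 1) - 3 = 2*2 - 3 = 4 - 3 = 1)
(-1002 + 1533)*(D(-48) + 2066) - V(y) = (-1002 + 1533)*((5 - 48) + 2066) - 1*1 = 531*(-43 + 2066) - 1 = 531*2023 - 1 = 1074213 - 1 = 1074212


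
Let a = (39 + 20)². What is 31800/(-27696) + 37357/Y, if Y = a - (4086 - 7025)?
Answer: 17301739/3704340 ≈ 4.6707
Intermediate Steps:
a = 3481 (a = 59² = 3481)
Y = 6420 (Y = 3481 - (4086 - 7025) = 3481 - 1*(-2939) = 3481 + 2939 = 6420)
31800/(-27696) + 37357/Y = 31800/(-27696) + 37357/6420 = 31800*(-1/27696) + 37357*(1/6420) = -1325/1154 + 37357/6420 = 17301739/3704340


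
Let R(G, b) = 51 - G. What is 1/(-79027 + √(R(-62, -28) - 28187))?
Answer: -79027/6245294803 - I*√28074/6245294803 ≈ -1.2654e-5 - 2.6829e-8*I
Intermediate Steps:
1/(-79027 + √(R(-62, -28) - 28187)) = 1/(-79027 + √((51 - 1*(-62)) - 28187)) = 1/(-79027 + √((51 + 62) - 28187)) = 1/(-79027 + √(113 - 28187)) = 1/(-79027 + √(-28074)) = 1/(-79027 + I*√28074)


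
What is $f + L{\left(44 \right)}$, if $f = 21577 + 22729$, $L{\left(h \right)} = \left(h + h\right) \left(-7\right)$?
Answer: $43690$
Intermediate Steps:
$L{\left(h \right)} = - 14 h$ ($L{\left(h \right)} = 2 h \left(-7\right) = - 14 h$)
$f = 44306$
$f + L{\left(44 \right)} = 44306 - 616 = 43690$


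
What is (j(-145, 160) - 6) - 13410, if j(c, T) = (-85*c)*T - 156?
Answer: 1958428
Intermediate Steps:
j(c, T) = -156 - 85*T*c (j(c, T) = -85*T*c - 156 = -156 - 85*T*c)
(j(-145, 160) - 6) - 13410 = ((-156 - 85*160*(-145)) - 6) - 13410 = ((-156 + 1972000) - 6) - 13410 = (1971844 - 6) - 13410 = 1971838 - 13410 = 1958428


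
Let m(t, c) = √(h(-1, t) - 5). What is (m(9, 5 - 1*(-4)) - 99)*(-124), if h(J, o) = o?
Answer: 12028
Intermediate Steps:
m(t, c) = √(-5 + t) (m(t, c) = √(t - 5) = √(-5 + t))
(m(9, 5 - 1*(-4)) - 99)*(-124) = (√(-5 + 9) - 99)*(-124) = (√4 - 99)*(-124) = (2 - 99)*(-124) = -97*(-124) = 12028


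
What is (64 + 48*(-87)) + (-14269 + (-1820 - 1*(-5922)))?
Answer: -14279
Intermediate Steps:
(64 + 48*(-87)) + (-14269 + (-1820 - 1*(-5922))) = (64 - 4176) + (-14269 + (-1820 + 5922)) = -4112 + (-14269 + 4102) = -4112 - 10167 = -14279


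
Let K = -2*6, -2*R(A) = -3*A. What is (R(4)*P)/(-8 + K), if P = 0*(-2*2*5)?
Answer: 0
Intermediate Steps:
R(A) = 3*A/2 (R(A) = -(-3)*A/2 = 3*A/2)
K = -12
P = 0 (P = 0*(-4*5) = 0*(-20) = 0)
(R(4)*P)/(-8 + K) = (((3/2)*4)*0)/(-8 - 12) = (6*0)/(-20) = 0*(-1/20) = 0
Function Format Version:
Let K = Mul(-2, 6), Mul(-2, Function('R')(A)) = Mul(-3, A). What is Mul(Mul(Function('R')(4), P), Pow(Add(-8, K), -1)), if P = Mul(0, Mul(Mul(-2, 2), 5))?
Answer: 0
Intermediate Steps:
Function('R')(A) = Mul(Rational(3, 2), A) (Function('R')(A) = Mul(Rational(-1, 2), Mul(-3, A)) = Mul(Rational(3, 2), A))
K = -12
P = 0 (P = Mul(0, Mul(-4, 5)) = Mul(0, -20) = 0)
Mul(Mul(Function('R')(4), P), Pow(Add(-8, K), -1)) = Mul(Mul(Mul(Rational(3, 2), 4), 0), Pow(Add(-8, -12), -1)) = Mul(Mul(6, 0), Pow(-20, -1)) = Mul(0, Rational(-1, 20)) = 0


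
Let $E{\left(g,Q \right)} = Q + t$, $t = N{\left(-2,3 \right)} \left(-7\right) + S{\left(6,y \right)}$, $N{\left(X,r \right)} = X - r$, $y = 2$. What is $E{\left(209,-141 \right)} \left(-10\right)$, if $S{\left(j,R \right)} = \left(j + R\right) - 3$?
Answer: $1010$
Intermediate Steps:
$S{\left(j,R \right)} = -3 + R + j$ ($S{\left(j,R \right)} = \left(R + j\right) - 3 = -3 + R + j$)
$t = 40$ ($t = \left(-2 - 3\right) \left(-7\right) + \left(-3 + 2 + 6\right) = \left(-2 - 3\right) \left(-7\right) + 5 = \left(-5\right) \left(-7\right) + 5 = 35 + 5 = 40$)
$E{\left(g,Q \right)} = 40 + Q$ ($E{\left(g,Q \right)} = Q + 40 = 40 + Q$)
$E{\left(209,-141 \right)} \left(-10\right) = \left(40 - 141\right) \left(-10\right) = \left(-101\right) \left(-10\right) = 1010$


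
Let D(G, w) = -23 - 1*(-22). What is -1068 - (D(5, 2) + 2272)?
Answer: -3339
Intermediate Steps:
D(G, w) = -1 (D(G, w) = -23 + 22 = -1)
-1068 - (D(5, 2) + 2272) = -1068 - (-1 + 2272) = -1068 - 1*2271 = -1068 - 2271 = -3339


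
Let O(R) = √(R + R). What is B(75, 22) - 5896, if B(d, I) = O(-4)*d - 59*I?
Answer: -7194 + 150*I*√2 ≈ -7194.0 + 212.13*I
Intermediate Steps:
O(R) = √2*√R (O(R) = √(2*R) = √2*√R)
B(d, I) = -59*I + 2*I*d*√2 (B(d, I) = (√2*√(-4))*d - 59*I = (√2*(2*I))*d - 59*I = (2*I*√2)*d - 59*I = 2*I*d*√2 - 59*I = -59*I + 2*I*d*√2)
B(75, 22) - 5896 = (-59*22 + 2*I*75*√2) - 5896 = (-1298 + 150*I*√2) - 5896 = -7194 + 150*I*√2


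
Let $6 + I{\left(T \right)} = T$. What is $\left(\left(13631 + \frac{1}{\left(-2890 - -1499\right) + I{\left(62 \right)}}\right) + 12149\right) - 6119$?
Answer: $\frac{26247434}{1335} \approx 19661.0$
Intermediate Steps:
$I{\left(T \right)} = -6 + T$
$\left(\left(13631 + \frac{1}{\left(-2890 - -1499\right) + I{\left(62 \right)}}\right) + 12149\right) - 6119 = \left(\left(13631 + \frac{1}{\left(-2890 - -1499\right) + \left(-6 + 62\right)}\right) + 12149\right) - 6119 = \left(\left(13631 + \frac{1}{\left(-2890 + 1499\right) + 56}\right) + 12149\right) - 6119 = \left(\left(13631 + \frac{1}{-1391 + 56}\right) + 12149\right) - 6119 = \left(\left(13631 + \frac{1}{-1335}\right) + 12149\right) - 6119 = \left(\left(13631 - \frac{1}{1335}\right) + 12149\right) - 6119 = \left(\frac{18197384}{1335} + 12149\right) - 6119 = \frac{34416299}{1335} - 6119 = \frac{26247434}{1335}$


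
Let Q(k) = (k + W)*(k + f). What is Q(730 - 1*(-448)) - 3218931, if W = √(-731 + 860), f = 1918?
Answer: 428157 + 3096*√129 ≈ 4.6332e+5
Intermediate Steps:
W = √129 ≈ 11.358
Q(k) = (1918 + k)*(k + √129) (Q(k) = (k + √129)*(k + 1918) = (k + √129)*(1918 + k) = (1918 + k)*(k + √129))
Q(730 - 1*(-448)) - 3218931 = ((730 - 1*(-448))² + 1918*(730 - 1*(-448)) + 1918*√129 + (730 - 1*(-448))*√129) - 3218931 = ((730 + 448)² + 1918*(730 + 448) + 1918*√129 + (730 + 448)*√129) - 3218931 = (1178² + 1918*1178 + 1918*√129 + 1178*√129) - 3218931 = (1387684 + 2259404 + 1918*√129 + 1178*√129) - 3218931 = (3647088 + 3096*√129) - 3218931 = 428157 + 3096*√129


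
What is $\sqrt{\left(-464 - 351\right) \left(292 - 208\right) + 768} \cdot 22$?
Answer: $44 i \sqrt{16923} \approx 5723.9 i$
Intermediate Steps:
$\sqrt{\left(-464 - 351\right) \left(292 - 208\right) + 768} \cdot 22 = \sqrt{\left(-815\right) 84 + 768} \cdot 22 = \sqrt{-68460 + 768} \cdot 22 = \sqrt{-67692} \cdot 22 = 2 i \sqrt{16923} \cdot 22 = 44 i \sqrt{16923}$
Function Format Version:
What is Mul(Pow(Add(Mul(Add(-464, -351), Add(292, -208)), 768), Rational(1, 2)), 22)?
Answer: Mul(44, I, Pow(16923, Rational(1, 2))) ≈ Mul(5723.9, I)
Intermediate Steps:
Mul(Pow(Add(Mul(Add(-464, -351), Add(292, -208)), 768), Rational(1, 2)), 22) = Mul(Pow(Add(Mul(-815, 84), 768), Rational(1, 2)), 22) = Mul(Pow(Add(-68460, 768), Rational(1, 2)), 22) = Mul(Pow(-67692, Rational(1, 2)), 22) = Mul(Mul(2, I, Pow(16923, Rational(1, 2))), 22) = Mul(44, I, Pow(16923, Rational(1, 2)))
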